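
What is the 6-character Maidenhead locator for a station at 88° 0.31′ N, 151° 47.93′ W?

BR48ca

Shift to the Maidenhead origin (180°W, 90°S): lon 28.2012, lat 178.0052.
Field (20°×10°, letters A–R): 28.2012/20 → 1 → B, 178.0052/10 → 17 → R; chars BR.
Square (2°×1°, digits 0–9): 8.2012/2 → 4, 8.0052/1 → 8; chars 48.
Subsquare (5′×2.5′, letters a–x): 0.2012/0.0833333 → 2 → c, 0.0052/0.0416667 → 0 → a; chars ca.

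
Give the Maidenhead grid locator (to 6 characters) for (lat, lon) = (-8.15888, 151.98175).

Offset from 180°W / 90°S: lon 331.9818°, lat 81.8411°.
Field (20°×10°, letters A–R): 331.9818/20 → 16 → Q, 81.8411/10 → 8 → I; chars QI.
Square (2°×1°, digits 0–9): 11.9818/2 → 5, 1.8411/1 → 1; chars 51.
Subsquare (5′×2.5′, letters a–x): 1.9818/0.0833333 → 23 → x, 0.8411/0.0416667 → 20 → u; chars xu.

QI51xu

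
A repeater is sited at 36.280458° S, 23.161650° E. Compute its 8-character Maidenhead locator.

KF13nr92

Shift to the Maidenhead origin (180°W, 90°S): lon 203.16165, lat 53.71954.
Field (20°×10°, letters A–R): lon ⌊203.16165/20⌋ = 10 → K; lat ⌊53.71954/10⌋ = 5 → F.
Square (2°×1°, digits 0–9): lon ⌊3.16165/2⌋ = 1; lat ⌊3.71954/1⌋ = 3.
Subsquare (5′×2.5′, letters a–x): lon ⌊1.16165/0.0833333⌋ = 13 → n; lat ⌊0.71954/0.0416667⌋ = 17 → r.
Extended square (30″×15″, digits 0–9): lon ⌊0.07832/0.00833333⌋ = 9; lat ⌊0.01121/0.00416667⌋ = 2.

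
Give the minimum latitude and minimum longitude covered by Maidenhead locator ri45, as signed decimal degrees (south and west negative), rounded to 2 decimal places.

-5.00, 168.00

Field R=17, I=8: +17·20° lon, +8·10° lat → SW at lon 160°, lat -10°.
Square 4, 5: +4·2° lon, +5·1° lat → SW at lon 168°, lat -5°.
latitude -5.00, longitude 168.00.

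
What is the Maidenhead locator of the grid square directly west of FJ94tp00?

Longitude extended square 0; −1 → -1, wraps to 9, carry into subsquare.
Longitude subsquare t = 19; −1 → 18 = s.
The latitude characters are unchanged.

FJ94sp90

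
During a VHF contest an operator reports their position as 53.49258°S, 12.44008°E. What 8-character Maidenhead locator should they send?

JD66fm21

Shift to the Maidenhead origin (180°W, 90°S): lon 192.44008, lat 36.50742.
Field: 192.44008/20 → 9 → J, 36.50742/10 → 3 → D; chars JD.
Square: 12.44008/2 → 6, 6.50742/1 → 6; chars 66.
Subsquare: 0.44008/0.0833333 → 5 → f, 0.50742/0.0416667 → 12 → m; chars fm.
Extended square: 0.02341/0.00833333 → 2, 0.00742/0.00416667 → 1; chars 21.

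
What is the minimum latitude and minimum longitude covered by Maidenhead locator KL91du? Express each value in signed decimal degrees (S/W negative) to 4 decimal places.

21.8333, 38.2500

Field K=10, L=11: +10·20° lon, +11·10° lat → SW at lon 20°, lat 20°.
Square 9, 1: +9·2° lon, +1·1° lat → SW at lon 38°, lat 21°.
Subsquare d=3, u=20: +3·0.0833333° lon, +20·0.0416667° lat → SW at lon 38.25°, lat 21.8333°.
latitude 21.8333, longitude 38.2500.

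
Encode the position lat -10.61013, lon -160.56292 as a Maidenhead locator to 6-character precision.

AH99rj

Offset from 180°W / 90°S: lon 19.4371°, lat 79.3899°.
Field: 19.4371/20 → 0 → A, 79.3899/10 → 7 → H; chars AH.
Square: 19.4371/2 → 9, 9.3899/1 → 9; chars 99.
Subsquare: 1.4371/0.0833333 → 17 → r, 0.3899/0.0416667 → 9 → j; chars rj.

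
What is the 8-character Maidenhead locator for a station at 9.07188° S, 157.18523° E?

Shift to the Maidenhead origin (180°W, 90°S): lon 337.18523, lat 80.92812.
Field (20°×10°, letters A–R): 337.18523/20 → 16 → Q, 80.92812/10 → 8 → I; chars QI.
Square (2°×1°, digits 0–9): 17.18523/2 → 8, 0.92812/1 → 0; chars 80.
Subsquare (5′×2.5′, letters a–x): 1.18523/0.0833333 → 14 → o, 0.92812/0.0416667 → 22 → w; chars ow.
Extended square (30″×15″, digits 0–9): 0.01856/0.00833333 → 2, 0.01145/0.00416667 → 2; chars 22.

QI80ow22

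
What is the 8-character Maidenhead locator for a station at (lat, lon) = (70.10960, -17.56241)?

Shift to the Maidenhead origin (180°W, 90°S): lon 162.43759, lat 160.10960.
Field: 162.43759/20 → 8 → I, 160.10960/10 → 16 → Q; chars IQ.
Square: 2.43759/2 → 1, 0.10960/1 → 0; chars 10.
Subsquare: 0.43759/0.0833333 → 5 → f, 0.10960/0.0416667 → 2 → c; chars fc.
Extended square: 0.02092/0.00833333 → 2, 0.02627/0.00416667 → 6; chars 26.

IQ10fc26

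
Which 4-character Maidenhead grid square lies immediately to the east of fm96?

Longitude square 9; +1 → 10, wraps to 0, carry into field.
Longitude field F = 5; +1 → 6 = G.
The latitude characters are unchanged.

GM06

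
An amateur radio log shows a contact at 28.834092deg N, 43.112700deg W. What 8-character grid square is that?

Add 180° to longitude and 90° to latitude: 136.88730, 118.83409.
Field (20°×10°, letters A–R): 136.88730/20 → 6 → G, 118.83409/10 → 11 → L; chars GL.
Square (2°×1°, digits 0–9): 16.88730/2 → 8, 8.83409/1 → 8; chars 88.
Subsquare (5′×2.5′, letters a–x): 0.88730/0.0833333 → 10 → k, 0.83409/0.0416667 → 20 → u; chars ku.
Extended square (30″×15″, digits 0–9): 0.05397/0.00833333 → 6, 0.00076/0.00416667 → 0; chars 60.

GL88ku60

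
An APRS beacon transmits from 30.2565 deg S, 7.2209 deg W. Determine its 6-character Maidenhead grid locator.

IF69jr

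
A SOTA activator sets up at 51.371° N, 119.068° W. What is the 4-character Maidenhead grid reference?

DO01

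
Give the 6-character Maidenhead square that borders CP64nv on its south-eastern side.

CP64ou

Longitude subsquare n = 13; +1 → 14 = o.
Latitude subsquare v = 21; −1 → 20 = u.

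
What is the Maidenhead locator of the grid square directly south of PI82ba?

PI81bx

Latitude subsquare a = 0; −1 → -1, wraps to 23 = x, carry into square.
Latitude square 2; −1 → 1.
The longitude characters are unchanged.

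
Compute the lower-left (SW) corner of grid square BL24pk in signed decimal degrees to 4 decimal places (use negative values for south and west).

24.4167, -154.7500

Field B=1, L=11: +1·20° lon, +11·10° lat → SW at lon -160°, lat 20°.
Square 2, 4: +2·2° lon, +4·1° lat → SW at lon -156°, lat 24°.
Subsquare p=15, k=10: +15·0.0833333° lon, +10·0.0416667° lat → SW at lon -154.75°, lat 24.4167°.
latitude 24.4167, longitude -154.7500.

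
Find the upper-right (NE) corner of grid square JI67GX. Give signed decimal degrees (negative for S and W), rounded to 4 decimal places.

-2.0000, 12.5833

Field J=9, I=8: +9·20° lon, +8·10° lat → SW at lon 0°, lat -10°.
Square 6, 7: +6·2° lon, +7·1° lat → SW at lon 12°, lat -3°.
Subsquare g=6, x=23: +6·0.0833333° lon, +23·0.0416667° lat → SW at lon 12.5°, lat -2.04167°.
Cell spans 0.0833333° lon × 0.0416667° lat. NE corner is SW corner plus one full cell.
latitude -2.0000, longitude 12.5833.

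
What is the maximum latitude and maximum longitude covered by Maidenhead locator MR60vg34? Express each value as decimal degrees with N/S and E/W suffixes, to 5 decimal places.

80.27083° N, 73.78333° E

Field M=12, R=17: +12·20° lon, +17·10° lat → SW at lon 60°, lat 80°.
Square 6, 0: +6·2° lon, +0·1° lat → SW at lon 72°, lat 80°.
Subsquare v=21, g=6: +21·0.0833333° lon, +6·0.0416667° lat → SW at lon 73.75°, lat 80.25°.
Extended square 3, 4: +3·0.00833333° lon, +4·0.00416667° lat → SW at lon 73.775°, lat 80.2667°.
Cell spans 0.00833333° lon × 0.00416667° lat. NE corner is SW corner plus one full cell.
latitude 80.27083° N, longitude 73.78333° E.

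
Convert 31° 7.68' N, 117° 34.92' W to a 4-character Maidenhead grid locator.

DM11

Add 180° to longitude and 90° to latitude: 62.42, 121.13.
Field: 62.42/20 → 3 → D, 121.13/10 → 12 → M; chars DM.
Square: 2.42/2 → 1, 1.13/1 → 1; chars 11.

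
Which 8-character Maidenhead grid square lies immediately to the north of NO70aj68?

NO70aj69

Latitude extended square 8; +1 → 9.
The longitude characters are unchanged.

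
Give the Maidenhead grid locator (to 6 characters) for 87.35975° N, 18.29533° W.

IR07ui

Offset from 180°W / 90°S: lon 161.7047°, lat 177.3598°.
Field: 161.7047/20 → 8 → I, 177.3598/10 → 17 → R; chars IR.
Square: 1.7047/2 → 0, 7.3598/1 → 7; chars 07.
Subsquare: 1.7047/0.0833333 → 20 → u, 0.3598/0.0416667 → 8 → i; chars ui.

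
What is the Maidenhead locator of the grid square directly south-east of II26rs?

Longitude subsquare r = 17; +1 → 18 = s.
Latitude subsquare s = 18; −1 → 17 = r.

II26sr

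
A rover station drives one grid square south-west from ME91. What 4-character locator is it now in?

ME80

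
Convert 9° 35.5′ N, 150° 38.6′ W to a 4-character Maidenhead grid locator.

BJ49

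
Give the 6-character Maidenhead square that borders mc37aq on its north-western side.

Longitude subsquare a = 0; −1 → -1, wraps to 23 = x, carry into square.
Longitude square 3; −1 → 2.
Latitude subsquare q = 16; +1 → 17 = r.

MC27xr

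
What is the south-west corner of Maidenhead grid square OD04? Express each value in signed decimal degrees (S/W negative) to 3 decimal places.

-56.000, 100.000

Field O=14, D=3: +14·20° lon, +3·10° lat → SW at lon 100°, lat -60°.
Square 0, 4: +0·2° lon, +4·1° lat → SW at lon 100°, lat -56°.
latitude -56.000, longitude 100.000.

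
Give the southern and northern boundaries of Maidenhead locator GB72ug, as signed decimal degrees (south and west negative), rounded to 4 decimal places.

-77.7500, -77.7083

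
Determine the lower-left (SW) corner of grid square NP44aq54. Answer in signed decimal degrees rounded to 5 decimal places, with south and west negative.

Field N=13, P=15: +13·20° lon, +15·10° lat → SW at lon 80°, lat 60°.
Square 4, 4: +4·2° lon, +4·1° lat → SW at lon 88°, lat 64°.
Subsquare a=0, q=16: +0·0.0833333° lon, +16·0.0416667° lat → SW at lon 88°, lat 64.6667°.
Extended square 5, 4: +5·0.00833333° lon, +4·0.00416667° lat → SW at lon 88.0417°, lat 64.6833°.
latitude 64.68333, longitude 88.04167.

64.68333, 88.04167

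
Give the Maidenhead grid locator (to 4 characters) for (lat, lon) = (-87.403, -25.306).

HA72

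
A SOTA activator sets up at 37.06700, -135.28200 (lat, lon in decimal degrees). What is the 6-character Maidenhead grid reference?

CM27ib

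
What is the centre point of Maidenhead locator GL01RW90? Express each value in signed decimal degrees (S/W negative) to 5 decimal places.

Field G=6, L=11: +6·20° lon, +11·10° lat → SW at lon -60°, lat 20°.
Square 0, 1: +0·2° lon, +1·1° lat → SW at lon -60°, lat 21°.
Subsquare r=17, w=22: +17·0.0833333° lon, +22·0.0416667° lat → SW at lon -58.5833°, lat 21.9167°.
Extended square 9, 0: +9·0.00833333° lon, +0·0.00416667° lat → SW at lon -58.5083°, lat 21.9167°.
Cell spans 0.00833333° lon × 0.00416667° lat. Centre is SW corner plus half of each.
latitude 21.91875, longitude -58.50417.

21.91875, -58.50417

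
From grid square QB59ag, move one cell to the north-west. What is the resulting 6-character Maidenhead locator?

Longitude subsquare a = 0; −1 → -1, wraps to 23 = x, carry into square.
Longitude square 5; −1 → 4.
Latitude subsquare g = 6; +1 → 7 = h.

QB49xh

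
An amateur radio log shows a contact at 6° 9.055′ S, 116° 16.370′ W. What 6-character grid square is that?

DI13uu

Add 180° to longitude and 90° to latitude: 63.7272, 83.8491.
Field (20°×10°, letters A–R): lon ⌊63.7272/20⌋ = 3 → D; lat ⌊83.8491/10⌋ = 8 → I.
Square (2°×1°, digits 0–9): lon ⌊3.7272/2⌋ = 1; lat ⌊3.8491/1⌋ = 3.
Subsquare (5′×2.5′, letters a–x): lon ⌊1.7272/0.0833333⌋ = 20 → u; lat ⌊0.8491/0.0416667⌋ = 20 → u.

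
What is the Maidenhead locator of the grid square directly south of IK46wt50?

IK46ws59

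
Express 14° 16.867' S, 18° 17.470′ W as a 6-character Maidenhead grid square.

Shift to the Maidenhead origin (180°W, 90°S): lon 161.7088, lat 75.7189.
Field: lon ⌊161.7088/20⌋ = 8 → I; lat ⌊75.7189/10⌋ = 7 → H.
Square: lon ⌊1.7088/2⌋ = 0; lat ⌊5.7189/1⌋ = 5.
Subsquare: lon ⌊1.7088/0.0833333⌋ = 20 → u; lat ⌊0.7189/0.0416667⌋ = 17 → r.

IH05ur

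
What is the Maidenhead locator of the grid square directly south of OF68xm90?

Latitude extended square 0; −1 → -1, wraps to 9, carry into subsquare.
Latitude subsquare m = 12; −1 → 11 = l.
The longitude characters are unchanged.

OF68xl99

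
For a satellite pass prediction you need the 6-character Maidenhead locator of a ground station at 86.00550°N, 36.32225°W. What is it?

HR16ua

Offset from 180°W / 90°S: lon 143.6778°, lat 176.0055°.
Field (20°×10°, letters A–R): 143.6778/20 → 7 → H, 176.0055/10 → 17 → R; chars HR.
Square (2°×1°, digits 0–9): 3.6778/2 → 1, 6.0055/1 → 6; chars 16.
Subsquare (5′×2.5′, letters a–x): 1.6778/0.0833333 → 20 → u, 0.0055/0.0416667 → 0 → a; chars ua.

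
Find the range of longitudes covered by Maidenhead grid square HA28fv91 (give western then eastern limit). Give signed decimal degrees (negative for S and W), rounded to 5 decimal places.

-35.50833, -35.50000

Field H=7, A=0: +7·20° lon, +0·10° lat → SW at lon -40°, lat -90°.
Square 2, 8: +2·2° lon, +8·1° lat → SW at lon -36°, lat -82°.
Subsquare f=5, v=21: +5·0.0833333° lon, +21·0.0416667° lat → SW at lon -35.5833°, lat -81.125°.
Extended square 9, 1: +9·0.00833333° lon, +1·0.00416667° lat → SW at lon -35.5083°, lat -81.1208°.
Cell spans 0.00833333° lon × 0.00416667° lat.
west -35.50833, east -35.50000.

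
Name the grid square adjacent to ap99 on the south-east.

BP08

Longitude square 9; +1 → 10, wraps to 0, carry into field.
Longitude field A = 0; +1 → 1 = B.
Latitude square 9; −1 → 8.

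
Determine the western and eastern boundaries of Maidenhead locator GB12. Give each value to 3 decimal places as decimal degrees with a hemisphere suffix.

Field G=6, B=1: +6·20° lon, +1·10° lat → SW at lon -60°, lat -80°.
Square 1, 2: +1·2° lon, +2·1° lat → SW at lon -58°, lat -78°.
Cell spans 2° lon × 1° lat.
west 58.000° W, east 56.000° W.

58.000° W, 56.000° W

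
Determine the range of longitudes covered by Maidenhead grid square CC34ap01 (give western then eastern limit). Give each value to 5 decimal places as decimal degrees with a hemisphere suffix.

Field C=2, C=2: +2·20° lon, +2·10° lat → SW at lon -140°, lat -70°.
Square 3, 4: +3·2° lon, +4·1° lat → SW at lon -134°, lat -66°.
Subsquare a=0, p=15: +0·0.0833333° lon, +15·0.0416667° lat → SW at lon -134°, lat -65.375°.
Extended square 0, 1: +0·0.00833333° lon, +1·0.00416667° lat → SW at lon -134°, lat -65.3708°.
Cell spans 0.00833333° lon × 0.00416667° lat.
west 134.00000° W, east 133.99167° W.

134.00000° W, 133.99167° W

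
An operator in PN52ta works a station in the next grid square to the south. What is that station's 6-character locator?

PN51tx

Latitude subsquare a = 0; −1 → -1, wraps to 23 = x, carry into square.
Latitude square 2; −1 → 1.
The longitude characters are unchanged.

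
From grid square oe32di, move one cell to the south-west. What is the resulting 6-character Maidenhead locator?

OE32ch

Longitude subsquare d = 3; −1 → 2 = c.
Latitude subsquare i = 8; −1 → 7 = h.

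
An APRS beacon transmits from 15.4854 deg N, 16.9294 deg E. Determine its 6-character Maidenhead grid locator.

Offset from 180°W / 90°S: lon 196.9294°, lat 105.4854°.
Field: 196.9294/20 → 9 → J, 105.4854/10 → 10 → K; chars JK.
Square: 16.9294/2 → 8, 5.4854/1 → 5; chars 85.
Subsquare: 0.9294/0.0833333 → 11 → l, 0.4854/0.0416667 → 11 → l; chars ll.

JK85ll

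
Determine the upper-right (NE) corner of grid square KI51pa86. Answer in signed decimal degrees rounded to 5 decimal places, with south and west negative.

-8.97083, 31.32500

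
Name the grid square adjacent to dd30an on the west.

DD20xn

Longitude subsquare a = 0; −1 → -1, wraps to 23 = x, carry into square.
Longitude square 3; −1 → 2.
The latitude characters are unchanged.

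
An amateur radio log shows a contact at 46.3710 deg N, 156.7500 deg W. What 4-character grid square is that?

Shift to the Maidenhead origin (180°W, 90°S): lon 23.25, lat 136.37.
Field: 23.25/20 → 1 → B, 136.37/10 → 13 → N; chars BN.
Square: 3.25/2 → 1, 6.37/1 → 6; chars 16.

BN16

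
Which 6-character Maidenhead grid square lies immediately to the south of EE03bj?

EE03bi

Latitude subsquare j = 9; −1 → 8 = i.
The longitude characters are unchanged.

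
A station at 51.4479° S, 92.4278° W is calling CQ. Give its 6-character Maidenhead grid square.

ED38sn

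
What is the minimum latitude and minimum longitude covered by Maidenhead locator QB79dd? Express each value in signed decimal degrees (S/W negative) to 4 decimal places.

Field Q=16, B=1: +16·20° lon, +1·10° lat → SW at lon 140°, lat -80°.
Square 7, 9: +7·2° lon, +9·1° lat → SW at lon 154°, lat -71°.
Subsquare d=3, d=3: +3·0.0833333° lon, +3·0.0416667° lat → SW at lon 154.25°, lat -70.875°.
latitude -70.8750, longitude 154.2500.

-70.8750, 154.2500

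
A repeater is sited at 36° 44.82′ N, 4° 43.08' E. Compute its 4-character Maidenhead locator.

JM26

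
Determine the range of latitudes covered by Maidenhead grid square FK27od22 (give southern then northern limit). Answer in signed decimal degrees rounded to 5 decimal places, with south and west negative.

Field F=5, K=10: +5·20° lon, +10·10° lat → SW at lon -80°, lat 10°.
Square 2, 7: +2·2° lon, +7·1° lat → SW at lon -76°, lat 17°.
Subsquare o=14, d=3: +14·0.0833333° lon, +3·0.0416667° lat → SW at lon -74.8333°, lat 17.125°.
Extended square 2, 2: +2·0.00833333° lon, +2·0.00416667° lat → SW at lon -74.8167°, lat 17.1333°.
Cell spans 0.00833333° lon × 0.00416667° lat.
south 17.13333, north 17.13750.

17.13333, 17.13750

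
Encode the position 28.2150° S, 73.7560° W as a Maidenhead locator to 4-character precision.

FG31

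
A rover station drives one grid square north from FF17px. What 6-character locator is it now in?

Latitude subsquare x = 23; +1 → 24, wraps to 0 = a, carry into square.
Latitude square 7; +1 → 8.
The longitude characters are unchanged.

FF18pa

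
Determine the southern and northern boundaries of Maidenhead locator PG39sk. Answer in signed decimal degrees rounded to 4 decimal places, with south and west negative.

-20.5833, -20.5417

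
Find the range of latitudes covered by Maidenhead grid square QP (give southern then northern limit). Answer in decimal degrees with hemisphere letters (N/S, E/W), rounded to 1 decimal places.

60.0° N, 70.0° N

Field Q=16, P=15: +16·20° lon, +15·10° lat → SW at lon 140°, lat 60°.
Cell spans 20° lon × 10° lat.
south 60.0° N, north 70.0° N.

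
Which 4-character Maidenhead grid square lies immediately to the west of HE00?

GE90

Longitude square 0; −1 → -1, wraps to 9, carry into field.
Longitude field H = 7; −1 → 6 = G.
The latitude characters are unchanged.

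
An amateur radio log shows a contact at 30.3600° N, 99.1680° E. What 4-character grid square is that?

NM90

Add 180° to longitude and 90° to latitude: 279.17, 120.36.
Field (20°×10°, letters A–R): lon ⌊279.17/20⌋ = 13 → N; lat ⌊120.36/10⌋ = 12 → M.
Square (2°×1°, digits 0–9): lon ⌊19.17/2⌋ = 9; lat ⌊0.36/1⌋ = 0.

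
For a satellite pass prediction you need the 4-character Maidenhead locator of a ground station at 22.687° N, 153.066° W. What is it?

BL32

Shift to the Maidenhead origin (180°W, 90°S): lon 26.93, lat 112.69.
Field: 26.93/20 → 1 → B, 112.69/10 → 11 → L; chars BL.
Square: 6.93/2 → 3, 2.69/1 → 2; chars 32.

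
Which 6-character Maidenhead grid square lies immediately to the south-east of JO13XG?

Longitude subsquare x = 23; +1 → 24, wraps to 0 = a, carry into square.
Longitude square 1; +1 → 2.
Latitude subsquare g = 6; −1 → 5 = f.

JO23af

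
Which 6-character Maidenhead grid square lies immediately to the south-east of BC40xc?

BC50ab

Longitude subsquare x = 23; +1 → 24, wraps to 0 = a, carry into square.
Longitude square 4; +1 → 5.
Latitude subsquare c = 2; −1 → 1 = b.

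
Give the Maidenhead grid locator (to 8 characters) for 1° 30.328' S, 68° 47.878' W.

Add 180° to longitude and 90° to latitude: 111.20203, 88.49453.
Field: lon ⌊111.20203/20⌋ = 5 → F; lat ⌊88.49453/10⌋ = 8 → I.
Square: lon ⌊11.20203/2⌋ = 5; lat ⌊8.49453/1⌋ = 8.
Subsquare: lon ⌊1.20203/0.0833333⌋ = 14 → o; lat ⌊0.49453/0.0416667⌋ = 11 → l.
Extended square: lon ⌊0.03537/0.00833333⌋ = 4; lat ⌊0.03620/0.00416667⌋ = 8.

FI58ol48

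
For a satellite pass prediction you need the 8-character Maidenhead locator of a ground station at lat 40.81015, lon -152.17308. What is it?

Add 180° to longitude and 90° to latitude: 27.82692, 130.81015.
Field: lon ⌊27.82692/20⌋ = 1 → B; lat ⌊130.81015/10⌋ = 13 → N.
Square: lon ⌊7.82692/2⌋ = 3; lat ⌊0.81015/1⌋ = 0.
Subsquare: lon ⌊1.82692/0.0833333⌋ = 21 → v; lat ⌊0.81015/0.0416667⌋ = 19 → t.
Extended square: lon ⌊0.07692/0.00833333⌋ = 9; lat ⌊0.01848/0.00416667⌋ = 4.

BN30vt94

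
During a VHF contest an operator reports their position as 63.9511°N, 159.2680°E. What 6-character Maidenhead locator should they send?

Offset from 180°W / 90°S: lon 339.2680°, lat 153.9511°.
Field (20°×10°, letters A–R): lon ⌊339.2680/20⌋ = 16 → Q; lat ⌊153.9511/10⌋ = 15 → P.
Square (2°×1°, digits 0–9): lon ⌊19.2680/2⌋ = 9; lat ⌊3.9511/1⌋ = 3.
Subsquare (5′×2.5′, letters a–x): lon ⌊1.2680/0.0833333⌋ = 15 → p; lat ⌊0.9511/0.0416667⌋ = 22 → w.

QP93pw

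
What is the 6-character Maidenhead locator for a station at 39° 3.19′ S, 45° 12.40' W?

GF70jw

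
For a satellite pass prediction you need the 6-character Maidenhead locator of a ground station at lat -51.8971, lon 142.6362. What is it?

QD18hc

Add 180° to longitude and 90° to latitude: 322.6362, 38.1029.
Field (20°×10°, letters A–R): lon ⌊322.6362/20⌋ = 16 → Q; lat ⌊38.1029/10⌋ = 3 → D.
Square (2°×1°, digits 0–9): lon ⌊2.6362/2⌋ = 1; lat ⌊8.1029/1⌋ = 8.
Subsquare (5′×2.5′, letters a–x): lon ⌊0.6362/0.0833333⌋ = 7 → h; lat ⌊0.1029/0.0416667⌋ = 2 → c.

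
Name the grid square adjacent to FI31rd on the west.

Longitude subsquare r = 17; −1 → 16 = q.
The latitude characters are unchanged.

FI31qd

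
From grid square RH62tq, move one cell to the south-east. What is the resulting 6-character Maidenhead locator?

RH62up

Longitude subsquare t = 19; +1 → 20 = u.
Latitude subsquare q = 16; −1 → 15 = p.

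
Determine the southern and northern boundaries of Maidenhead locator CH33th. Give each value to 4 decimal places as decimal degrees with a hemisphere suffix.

16.7083° S, 16.6667° S

Field C=2, H=7: +2·20° lon, +7·10° lat → SW at lon -140°, lat -20°.
Square 3, 3: +3·2° lon, +3·1° lat → SW at lon -134°, lat -17°.
Subsquare t=19, h=7: +19·0.0833333° lon, +7·0.0416667° lat → SW at lon -132.417°, lat -16.7083°.
Cell spans 0.0833333° lon × 0.0416667° lat.
south 16.7083° S, north 16.6667° S.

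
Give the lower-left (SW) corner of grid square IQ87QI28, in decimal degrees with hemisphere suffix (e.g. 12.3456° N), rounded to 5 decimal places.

77.36667° N, 2.65000° W

Field I=8, Q=16: +8·20° lon, +16·10° lat → SW at lon -20°, lat 70°.
Square 8, 7: +8·2° lon, +7·1° lat → SW at lon -4°, lat 77°.
Subsquare q=16, i=8: +16·0.0833333° lon, +8·0.0416667° lat → SW at lon -2.66667°, lat 77.3333°.
Extended square 2, 8: +2·0.00833333° lon, +8·0.00416667° lat → SW at lon -2.65°, lat 77.3667°.
latitude 77.36667° N, longitude 2.65000° W.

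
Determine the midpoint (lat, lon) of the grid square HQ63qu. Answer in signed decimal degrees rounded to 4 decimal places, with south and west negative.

73.8542, -26.6250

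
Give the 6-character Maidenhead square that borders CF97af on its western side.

Longitude subsquare a = 0; −1 → -1, wraps to 23 = x, carry into square.
Longitude square 9; −1 → 8.
The latitude characters are unchanged.

CF87xf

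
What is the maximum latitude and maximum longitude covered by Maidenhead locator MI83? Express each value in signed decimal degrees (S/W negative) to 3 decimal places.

-6.000, 78.000

Field M=12, I=8: +12·20° lon, +8·10° lat → SW at lon 60°, lat -10°.
Square 8, 3: +8·2° lon, +3·1° lat → SW at lon 76°, lat -7°.
Cell spans 2° lon × 1° lat. NE corner is SW corner plus one full cell.
latitude -6.000, longitude 78.000.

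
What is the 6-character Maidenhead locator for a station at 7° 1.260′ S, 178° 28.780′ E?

RI92fx

Offset from 180°W / 90°S: lon 358.4797°, lat 82.9790°.
Field: lon ⌊358.4797/20⌋ = 17 → R; lat ⌊82.9790/10⌋ = 8 → I.
Square: lon ⌊18.4797/2⌋ = 9; lat ⌊2.9790/1⌋ = 2.
Subsquare: lon ⌊0.4797/0.0833333⌋ = 5 → f; lat ⌊0.9790/0.0416667⌋ = 23 → x.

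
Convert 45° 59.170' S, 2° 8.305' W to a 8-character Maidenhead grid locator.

Add 180° to longitude and 90° to latitude: 177.86158, 44.01383.
Field: 177.86158/20 → 8 → I, 44.01383/10 → 4 → E; chars IE.
Square: 17.86158/2 → 8, 4.01383/1 → 4; chars 84.
Subsquare: 1.86158/0.0833333 → 22 → w, 0.01383/0.0416667 → 0 → a; chars wa.
Extended square: 0.02825/0.00833333 → 3, 0.01383/0.00416667 → 3; chars 33.

IE84wa33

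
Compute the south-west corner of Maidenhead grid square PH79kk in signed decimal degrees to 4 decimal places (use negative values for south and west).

-10.5833, 134.8333

Field P=15, H=7: +15·20° lon, +7·10° lat → SW at lon 120°, lat -20°.
Square 7, 9: +7·2° lon, +9·1° lat → SW at lon 134°, lat -11°.
Subsquare k=10, k=10: +10·0.0833333° lon, +10·0.0416667° lat → SW at lon 134.833°, lat -10.5833°.
latitude -10.5833, longitude 134.8333.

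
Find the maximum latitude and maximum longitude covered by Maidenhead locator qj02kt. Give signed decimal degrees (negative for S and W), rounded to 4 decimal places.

2.8333, 140.9167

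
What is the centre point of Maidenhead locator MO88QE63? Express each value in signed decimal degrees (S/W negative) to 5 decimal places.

Field M=12, O=14: +12·20° lon, +14·10° lat → SW at lon 60°, lat 50°.
Square 8, 8: +8·2° lon, +8·1° lat → SW at lon 76°, lat 58°.
Subsquare q=16, e=4: +16·0.0833333° lon, +4·0.0416667° lat → SW at lon 77.3333°, lat 58.1667°.
Extended square 6, 3: +6·0.00833333° lon, +3·0.00416667° lat → SW at lon 77.3833°, lat 58.1792°.
Cell spans 0.00833333° lon × 0.00416667° lat. Centre is SW corner plus half of each.
latitude 58.18125, longitude 77.38750.

58.18125, 77.38750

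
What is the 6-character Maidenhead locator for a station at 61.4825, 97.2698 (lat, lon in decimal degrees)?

Shift to the Maidenhead origin (180°W, 90°S): lon 277.2698, lat 151.4825.
Field (20°×10°, letters A–R): 277.2698/20 → 13 → N, 151.4825/10 → 15 → P; chars NP.
Square (2°×1°, digits 0–9): 17.2698/2 → 8, 1.4825/1 → 1; chars 81.
Subsquare (5′×2.5′, letters a–x): 1.2698/0.0833333 → 15 → p, 0.4825/0.0416667 → 11 → l; chars pl.

NP81pl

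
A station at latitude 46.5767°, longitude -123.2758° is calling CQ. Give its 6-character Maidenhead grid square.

CN86in

Offset from 180°W / 90°S: lon 56.7242°, lat 136.5767°.
Field (20°×10°, letters A–R): lon ⌊56.7242/20⌋ = 2 → C; lat ⌊136.5767/10⌋ = 13 → N.
Square (2°×1°, digits 0–9): lon ⌊16.7242/2⌋ = 8; lat ⌊6.5767/1⌋ = 6.
Subsquare (5′×2.5′, letters a–x): lon ⌊0.7242/0.0833333⌋ = 8 → i; lat ⌊0.5767/0.0416667⌋ = 13 → n.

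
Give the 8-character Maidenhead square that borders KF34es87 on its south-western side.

Longitude extended square 8; −1 → 7.
Latitude extended square 7; −1 → 6.

KF34es76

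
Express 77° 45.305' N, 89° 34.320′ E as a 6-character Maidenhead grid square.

Add 180° to longitude and 90° to latitude: 269.5720, 167.7551.
Field (20°×10°, letters A–R): lon ⌊269.5720/20⌋ = 13 → N; lat ⌊167.7551/10⌋ = 16 → Q.
Square (2°×1°, digits 0–9): lon ⌊9.5720/2⌋ = 4; lat ⌊7.7551/1⌋ = 7.
Subsquare (5′×2.5′, letters a–x): lon ⌊1.5720/0.0833333⌋ = 18 → s; lat ⌊0.7551/0.0416667⌋ = 18 → s.

NQ47ss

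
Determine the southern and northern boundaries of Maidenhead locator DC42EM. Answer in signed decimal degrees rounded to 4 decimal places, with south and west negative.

-67.5000, -67.4583

Field D=3, C=2: +3·20° lon, +2·10° lat → SW at lon -120°, lat -70°.
Square 4, 2: +4·2° lon, +2·1° lat → SW at lon -112°, lat -68°.
Subsquare e=4, m=12: +4·0.0833333° lon, +12·0.0416667° lat → SW at lon -111.667°, lat -67.5°.
Cell spans 0.0833333° lon × 0.0416667° lat.
south -67.5000, north -67.4583.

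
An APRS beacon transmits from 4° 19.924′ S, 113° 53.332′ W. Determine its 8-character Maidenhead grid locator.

Add 180° to longitude and 90° to latitude: 66.11113, 85.66793.
Field (20°×10°, letters A–R): 66.11113/20 → 3 → D, 85.66793/10 → 8 → I; chars DI.
Square (2°×1°, digits 0–9): 6.11113/2 → 3, 5.66793/1 → 5; chars 35.
Subsquare (5′×2.5′, letters a–x): 0.11113/0.0833333 → 1 → b, 0.66793/0.0416667 → 16 → q; chars bq.
Extended square (30″×15″, digits 0–9): 0.02780/0.00833333 → 3, 0.00127/0.00416667 → 0; chars 30.

DI35bq30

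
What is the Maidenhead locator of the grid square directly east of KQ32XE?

KQ42ae

Longitude subsquare x = 23; +1 → 24, wraps to 0 = a, carry into square.
Longitude square 3; +1 → 4.
The latitude characters are unchanged.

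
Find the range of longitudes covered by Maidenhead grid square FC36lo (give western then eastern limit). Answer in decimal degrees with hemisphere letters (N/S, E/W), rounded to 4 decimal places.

73.0833° W, 73.0000° W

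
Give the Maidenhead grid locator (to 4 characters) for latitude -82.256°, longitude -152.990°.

BA37

Offset from 180°W / 90°S: lon 27.01°, lat 7.74°.
Field (20°×10°, letters A–R): lon ⌊27.01/20⌋ = 1 → B; lat ⌊7.74/10⌋ = 0 → A.
Square (2°×1°, digits 0–9): lon ⌊7.01/2⌋ = 3; lat ⌊7.74/1⌋ = 7.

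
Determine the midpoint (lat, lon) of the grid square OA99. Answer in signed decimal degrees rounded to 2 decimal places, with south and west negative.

-80.50, 119.00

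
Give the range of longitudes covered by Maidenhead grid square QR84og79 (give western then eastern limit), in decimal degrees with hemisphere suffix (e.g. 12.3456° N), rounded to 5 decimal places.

157.22500° E, 157.23333° E

Field Q=16, R=17: +16·20° lon, +17·10° lat → SW at lon 140°, lat 80°.
Square 8, 4: +8·2° lon, +4·1° lat → SW at lon 156°, lat 84°.
Subsquare o=14, g=6: +14·0.0833333° lon, +6·0.0416667° lat → SW at lon 157.167°, lat 84.25°.
Extended square 7, 9: +7·0.00833333° lon, +9·0.00416667° lat → SW at lon 157.225°, lat 84.2875°.
Cell spans 0.00833333° lon × 0.00416667° lat.
west 157.22500° E, east 157.23333° E.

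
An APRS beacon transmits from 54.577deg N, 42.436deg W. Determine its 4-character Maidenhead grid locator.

Shift to the Maidenhead origin (180°W, 90°S): lon 137.56, lat 144.58.
Field: lon ⌊137.56/20⌋ = 6 → G; lat ⌊144.58/10⌋ = 14 → O.
Square: lon ⌊17.56/2⌋ = 8; lat ⌊4.58/1⌋ = 4.

GO84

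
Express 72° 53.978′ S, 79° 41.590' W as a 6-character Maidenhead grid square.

FB07dc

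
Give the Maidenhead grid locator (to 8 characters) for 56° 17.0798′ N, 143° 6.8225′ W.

BO86kg68

Shift to the Maidenhead origin (180°W, 90°S): lon 36.88629, lat 146.28466.
Field: 36.88629/20 → 1 → B, 146.28466/10 → 14 → O; chars BO.
Square: 16.88629/2 → 8, 6.28466/1 → 6; chars 86.
Subsquare: 0.88629/0.0833333 → 10 → k, 0.28466/0.0416667 → 6 → g; chars kg.
Extended square: 0.05296/0.00833333 → 6, 0.03466/0.00416667 → 8; chars 68.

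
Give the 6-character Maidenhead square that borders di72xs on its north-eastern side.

DI82at

Longitude subsquare x = 23; +1 → 24, wraps to 0 = a, carry into square.
Longitude square 7; +1 → 8.
Latitude subsquare s = 18; +1 → 19 = t.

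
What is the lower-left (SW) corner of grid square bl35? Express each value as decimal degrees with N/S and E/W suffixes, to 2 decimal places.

25.00° N, 154.00° W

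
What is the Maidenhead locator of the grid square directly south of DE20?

DD29

Latitude square 0; −1 → -1, wraps to 9, carry into field.
Latitude field E = 4; −1 → 3 = D.
The longitude characters are unchanged.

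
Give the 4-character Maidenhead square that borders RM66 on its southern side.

RM65

Latitude square 6; −1 → 5.
The longitude characters are unchanged.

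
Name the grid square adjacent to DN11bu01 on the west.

Longitude extended square 0; −1 → -1, wraps to 9, carry into subsquare.
Longitude subsquare b = 1; −1 → 0 = a.
The latitude characters are unchanged.

DN11au91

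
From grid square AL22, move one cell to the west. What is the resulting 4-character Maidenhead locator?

AL12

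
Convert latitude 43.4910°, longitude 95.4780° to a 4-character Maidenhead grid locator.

NN73

Offset from 180°W / 90°S: lon 275.48°, lat 133.49°.
Field: 275.48/20 → 13 → N, 133.49/10 → 13 → N; chars NN.
Square: 15.48/2 → 7, 3.49/1 → 3; chars 73.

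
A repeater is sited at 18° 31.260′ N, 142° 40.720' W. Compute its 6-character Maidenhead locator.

BK88pm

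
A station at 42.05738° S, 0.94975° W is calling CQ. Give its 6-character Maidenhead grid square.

IE97mw

Offset from 180°W / 90°S: lon 179.0503°, lat 47.9426°.
Field (20°×10°, letters A–R): lon ⌊179.0503/20⌋ = 8 → I; lat ⌊47.9426/10⌋ = 4 → E.
Square (2°×1°, digits 0–9): lon ⌊19.0503/2⌋ = 9; lat ⌊7.9426/1⌋ = 7.
Subsquare (5′×2.5′, letters a–x): lon ⌊1.0503/0.0833333⌋ = 12 → m; lat ⌊0.9426/0.0416667⌋ = 22 → w.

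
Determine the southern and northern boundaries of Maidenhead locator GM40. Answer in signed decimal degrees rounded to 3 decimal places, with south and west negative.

Field G=6, M=12: +6·20° lon, +12·10° lat → SW at lon -60°, lat 30°.
Square 4, 0: +4·2° lon, +0·1° lat → SW at lon -52°, lat 30°.
Cell spans 2° lon × 1° lat.
south 30.000, north 31.000.

30.000, 31.000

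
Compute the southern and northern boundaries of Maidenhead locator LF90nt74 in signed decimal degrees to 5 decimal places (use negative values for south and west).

-39.19167, -39.18750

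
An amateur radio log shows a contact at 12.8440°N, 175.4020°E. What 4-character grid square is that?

RK72

Shift to the Maidenhead origin (180°W, 90°S): lon 355.40, lat 102.84.
Field (20°×10°, letters A–R): 355.40/20 → 17 → R, 102.84/10 → 10 → K; chars RK.
Square (2°×1°, digits 0–9): 15.40/2 → 7, 2.84/1 → 2; chars 72.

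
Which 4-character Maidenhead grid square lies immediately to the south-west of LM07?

Longitude square 0; −1 → -1, wraps to 9, carry into field.
Longitude field L = 11; −1 → 10 = K.
Latitude square 7; −1 → 6.

KM96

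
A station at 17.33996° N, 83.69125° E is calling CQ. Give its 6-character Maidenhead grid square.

Offset from 180°W / 90°S: lon 263.6912°, lat 107.3400°.
Field: 263.6912/20 → 13 → N, 107.3400/10 → 10 → K; chars NK.
Square: 3.6912/2 → 1, 7.3400/1 → 7; chars 17.
Subsquare: 1.6912/0.0833333 → 20 → u, 0.3400/0.0416667 → 8 → i; chars ui.

NK17ui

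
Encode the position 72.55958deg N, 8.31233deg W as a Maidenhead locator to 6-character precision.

IQ52un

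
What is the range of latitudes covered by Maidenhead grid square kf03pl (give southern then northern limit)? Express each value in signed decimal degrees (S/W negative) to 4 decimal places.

-36.5417, -36.5000

Field K=10, F=5: +10·20° lon, +5·10° lat → SW at lon 20°, lat -40°.
Square 0, 3: +0·2° lon, +3·1° lat → SW at lon 20°, lat -37°.
Subsquare p=15, l=11: +15·0.0833333° lon, +11·0.0416667° lat → SW at lon 21.25°, lat -36.5417°.
Cell spans 0.0833333° lon × 0.0416667° lat.
south -36.5417, north -36.5000.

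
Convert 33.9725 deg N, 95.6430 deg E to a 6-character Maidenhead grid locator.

Shift to the Maidenhead origin (180°W, 90°S): lon 275.6430, lat 123.9725.
Field (20°×10°, letters A–R): 275.6430/20 → 13 → N, 123.9725/10 → 12 → M; chars NM.
Square (2°×1°, digits 0–9): 15.6430/2 → 7, 3.9725/1 → 3; chars 73.
Subsquare (5′×2.5′, letters a–x): 1.6430/0.0833333 → 19 → t, 0.9725/0.0416667 → 23 → x; chars tx.

NM73tx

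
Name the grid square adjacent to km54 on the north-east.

KM65

Longitude square 5; +1 → 6.
Latitude square 4; +1 → 5.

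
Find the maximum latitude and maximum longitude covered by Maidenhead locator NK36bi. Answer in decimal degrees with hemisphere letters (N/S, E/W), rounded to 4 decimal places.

16.3750° N, 86.1667° E

Field N=13, K=10: +13·20° lon, +10·10° lat → SW at lon 80°, lat 10°.
Square 3, 6: +3·2° lon, +6·1° lat → SW at lon 86°, lat 16°.
Subsquare b=1, i=8: +1·0.0833333° lon, +8·0.0416667° lat → SW at lon 86.0833°, lat 16.3333°.
Cell spans 0.0833333° lon × 0.0416667° lat. NE corner is SW corner plus one full cell.
latitude 16.3750° N, longitude 86.1667° E.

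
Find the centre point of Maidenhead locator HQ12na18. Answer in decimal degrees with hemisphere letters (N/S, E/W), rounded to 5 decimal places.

72.03542° N, 36.90417° W

Field H=7, Q=16: +7·20° lon, +16·10° lat → SW at lon -40°, lat 70°.
Square 1, 2: +1·2° lon, +2·1° lat → SW at lon -38°, lat 72°.
Subsquare n=13, a=0: +13·0.0833333° lon, +0·0.0416667° lat → SW at lon -36.9167°, lat 72°.
Extended square 1, 8: +1·0.00833333° lon, +8·0.00416667° lat → SW at lon -36.9083°, lat 72.0333°.
Cell spans 0.00833333° lon × 0.00416667° lat. Centre is SW corner plus half of each.
latitude 72.03542° N, longitude 36.90417° W.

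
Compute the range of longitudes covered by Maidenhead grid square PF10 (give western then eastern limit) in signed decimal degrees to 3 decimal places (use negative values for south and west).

122.000, 124.000

Field P=15, F=5: +15·20° lon, +5·10° lat → SW at lon 120°, lat -40°.
Square 1, 0: +1·2° lon, +0·1° lat → SW at lon 122°, lat -40°.
Cell spans 2° lon × 1° lat.
west 122.000, east 124.000.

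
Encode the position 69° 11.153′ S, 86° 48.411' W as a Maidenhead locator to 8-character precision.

Offset from 180°W / 90°S: lon 93.19315°, lat 20.81412°.
Field (20°×10°, letters A–R): 93.19315/20 → 4 → E, 20.81412/10 → 2 → C; chars EC.
Square (2°×1°, digits 0–9): 13.19315/2 → 6, 0.81412/1 → 0; chars 60.
Subsquare (5′×2.5′, letters a–x): 1.19315/0.0833333 → 14 → o, 0.81412/0.0416667 → 19 → t; chars ot.
Extended square (30″×15″, digits 0–9): 0.02648/0.00833333 → 3, 0.02245/0.00416667 → 5; chars 35.

EC60ot35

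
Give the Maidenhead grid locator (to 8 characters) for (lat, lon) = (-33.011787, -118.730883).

Offset from 180°W / 90°S: lon 61.26912°, lat 56.98821°.
Field (20°×10°, letters A–R): 61.26912/20 → 3 → D, 56.98821/10 → 5 → F; chars DF.
Square (2°×1°, digits 0–9): 1.26912/2 → 0, 6.98821/1 → 6; chars 06.
Subsquare (5′×2.5′, letters a–x): 1.26912/0.0833333 → 15 → p, 0.98821/0.0416667 → 23 → x; chars px.
Extended square (30″×15″, digits 0–9): 0.01912/0.00833333 → 2, 0.02988/0.00416667 → 7; chars 27.

DF06px27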